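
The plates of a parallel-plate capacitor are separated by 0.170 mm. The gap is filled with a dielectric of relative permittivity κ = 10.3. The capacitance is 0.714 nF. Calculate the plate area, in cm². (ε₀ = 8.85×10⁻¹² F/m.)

A = Cd/(κε₀) = 7.14×10⁻¹⁰ × 1.70×10⁻⁴ / (10.3 × 8.85×10⁻¹²) = 1.33×10⁻³ m².

13.3 cm²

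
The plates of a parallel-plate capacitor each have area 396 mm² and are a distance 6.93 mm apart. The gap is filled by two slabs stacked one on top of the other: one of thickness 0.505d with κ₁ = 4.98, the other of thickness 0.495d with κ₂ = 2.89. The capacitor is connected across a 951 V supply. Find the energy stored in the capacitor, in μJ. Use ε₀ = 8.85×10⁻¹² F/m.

A = 396 mm² = 3.96×10⁻⁴ m².
Stacked slabs ⇒ two capacitors in series, each with the full plate area.
C₁ = κ₁ε₀A/d₁ = 4.98 × 8.85×10⁻¹² × 3.96×10⁻⁴ / 3.50×10⁻³ = 4.99×10⁻¹² F.
C₂ = κ₂ε₀A/d₂ = 2.89 × 8.85×10⁻¹² × 3.96×10⁻⁴ / 3.43×10⁻³ = 2.95×10⁻¹² F.
C = (1/C₁ + 1/C₂)⁻¹ = 1.85×10⁻¹² F.
U = ½CV² = ½ × 1.85×10⁻¹² × (951)² = 8.39×10⁻⁷ J.

U ≈ 0.839 μJ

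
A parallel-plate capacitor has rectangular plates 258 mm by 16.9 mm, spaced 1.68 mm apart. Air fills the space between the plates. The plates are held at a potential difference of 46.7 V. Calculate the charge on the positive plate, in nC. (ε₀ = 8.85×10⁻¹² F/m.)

Q ≈ 1.07 nC

A = 258 × 16.9 mm² = 4.36×10⁻³ m².
C = ε₀A/d = 8.85×10⁻¹² × 4.36×10⁻³ / 1.68×10⁻³ = 2.30×10⁻¹¹ F.
Q = CV = 2.30×10⁻¹¹ × 46.7 = 1.07×10⁻⁹ C.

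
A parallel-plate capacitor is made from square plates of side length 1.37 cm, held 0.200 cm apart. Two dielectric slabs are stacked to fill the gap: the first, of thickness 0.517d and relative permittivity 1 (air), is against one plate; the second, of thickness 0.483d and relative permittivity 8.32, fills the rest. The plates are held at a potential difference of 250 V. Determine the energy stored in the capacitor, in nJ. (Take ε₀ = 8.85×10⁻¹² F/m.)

A = (1.37 cm)² = 1.88×10⁻⁴ m².
Stacked slabs ⇒ two capacitors in series, each with the full plate area.
C₁ = κ₁ε₀A/d₁ = 1.00 × 8.85×10⁻¹² × 1.88×10⁻⁴ / 1.03×10⁻³ = 1.61×10⁻¹² F.
C₂ = κ₂ε₀A/d₂ = 8.32 × 8.85×10⁻¹² × 1.88×10⁻⁴ / 9.66×10⁻⁴ = 1.43×10⁻¹¹ F.
C = (1/C₁ + 1/C₂)⁻¹ = 1.44×10⁻¹² F.
U = ½CV² = ½ × 1.44×10⁻¹² × (250)² = 4.51×10⁻⁸ J.

U ≈ 45.1 nJ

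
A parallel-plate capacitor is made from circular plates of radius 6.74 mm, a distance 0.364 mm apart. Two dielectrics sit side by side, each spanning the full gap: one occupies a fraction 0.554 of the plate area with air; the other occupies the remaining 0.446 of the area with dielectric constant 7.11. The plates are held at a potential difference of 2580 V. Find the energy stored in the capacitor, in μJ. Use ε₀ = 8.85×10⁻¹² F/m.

43.0 μJ

A = π(6.74 mm)² = 1.43×10⁻⁴ m².
Side-by-side slabs ⇒ two capacitors in parallel, each spanning the full gap.
C₁ = κ₁ε₀A₁/d = 1.00 × 8.85×10⁻¹² × 7.91×10⁻⁵ / 3.64×10⁻⁴ = 1.92×10⁻¹² F.
C₂ = κ₂ε₀A₂/d = 7.11 × 8.85×10⁻¹² × 6.37×10⁻⁵ / 3.64×10⁻⁴ = 1.10×10⁻¹¹ F.
C = C₁ + C₂ = 1.29×10⁻¹¹ F.
U = ½CV² = ½ × 1.29×10⁻¹¹ × (2580)² = 4.30×10⁻⁵ J.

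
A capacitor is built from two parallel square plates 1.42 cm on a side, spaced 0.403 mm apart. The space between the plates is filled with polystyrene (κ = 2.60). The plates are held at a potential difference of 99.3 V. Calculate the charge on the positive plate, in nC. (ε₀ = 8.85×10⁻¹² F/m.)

1.14 nC

A = (1.42 cm)² = 2.02×10⁻⁴ m².
C = κε₀A/d = 2.60 × 8.85×10⁻¹² × 2.02×10⁻⁴ / 4.03×10⁻⁴ = 1.15×10⁻¹¹ F.
Q = CV = 1.15×10⁻¹¹ × 99.3 = 1.14×10⁻⁹ C.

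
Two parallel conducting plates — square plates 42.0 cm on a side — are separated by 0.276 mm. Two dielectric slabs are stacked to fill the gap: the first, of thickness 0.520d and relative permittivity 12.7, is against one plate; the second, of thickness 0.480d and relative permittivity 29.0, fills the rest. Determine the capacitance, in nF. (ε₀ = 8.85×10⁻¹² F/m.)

98.4 nF

A = (42.0 cm)² = 0.176 m².
Stacked slabs ⇒ two capacitors in series, each with the full plate area.
C₁ = κ₁ε₀A/d₁ = 12.7 × 8.85×10⁻¹² × 0.176 / 1.44×10⁻⁴ = 1.38×10⁻⁷ F.
C₂ = κ₂ε₀A/d₂ = 29.0 × 8.85×10⁻¹² × 0.176 / 1.32×10⁻⁴ = 3.42×10⁻⁷ F.
C = (1/C₁ + 1/C₂)⁻¹ = 9.84×10⁻⁸ F.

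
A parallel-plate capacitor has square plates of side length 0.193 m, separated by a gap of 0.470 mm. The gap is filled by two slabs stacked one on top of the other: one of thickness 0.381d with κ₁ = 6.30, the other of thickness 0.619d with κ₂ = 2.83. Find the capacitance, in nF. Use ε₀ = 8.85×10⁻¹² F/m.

2.51 nF

A = (0.193 m)² = 3.72×10⁻² m².
Stacked slabs ⇒ two capacitors in series, each with the full plate area.
C₁ = κ₁ε₀A/d₁ = 6.30 × 8.85×10⁻¹² × 3.72×10⁻² / 1.79×10⁻⁴ = 1.16×10⁻⁸ F.
C₂ = κ₂ε₀A/d₂ = 2.83 × 8.85×10⁻¹² × 3.72×10⁻² / 2.91×10⁻⁴ = 3.21×10⁻⁹ F.
C = (1/C₁ + 1/C₂)⁻¹ = 2.51×10⁻⁹ F.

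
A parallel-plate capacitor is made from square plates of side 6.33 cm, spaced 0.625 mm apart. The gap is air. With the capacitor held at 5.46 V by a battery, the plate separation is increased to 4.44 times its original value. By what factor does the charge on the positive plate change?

Q₂/Q₁ ≈ 0.225

Battery connected ⇒ V is held fixed.
C₂ = 0.225 C₁ and Q = CV, so Q₂/Q₁ = C₂/C₁ = 0.225.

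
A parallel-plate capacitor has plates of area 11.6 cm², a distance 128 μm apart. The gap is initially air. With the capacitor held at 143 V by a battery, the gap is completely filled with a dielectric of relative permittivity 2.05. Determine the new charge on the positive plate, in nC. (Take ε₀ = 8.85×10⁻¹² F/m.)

A = 11.6 cm² = 1.16×10⁻³ m².
Initially C₁ = ε₀A/d = 8.85×10⁻¹² × 1.16×10⁻³ / 1.28×10⁻⁴ = 8.02×10⁻¹¹ F.
Q₁ = 1.15×10⁻⁸ C.
Battery connected ⇒ V is held fixed. C₂ = 2.05 C₁ and Q = CV, so Q₂/Q₁ = C₂/C₁ = 2.05.
Q₂ = 2.05 × 1.15×10⁻⁸ = 2.35×10⁻⁸ C.

Q ≈ 23.5 nC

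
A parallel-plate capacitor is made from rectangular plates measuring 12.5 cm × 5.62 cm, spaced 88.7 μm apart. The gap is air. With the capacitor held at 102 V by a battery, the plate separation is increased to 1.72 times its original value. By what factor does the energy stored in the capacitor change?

Battery connected ⇒ V is held fixed.
C₂ = 0.581 C₁ and U = ½CV², so U₂/U₁ = C₂/C₁ = 0.581.

0.581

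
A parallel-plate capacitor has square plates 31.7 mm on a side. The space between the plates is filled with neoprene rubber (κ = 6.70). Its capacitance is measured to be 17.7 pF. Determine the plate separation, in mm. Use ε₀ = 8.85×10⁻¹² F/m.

A = (31.7 mm)² = 1.00×10⁻³ m².
d = κε₀A/C = 6.70 × 8.85×10⁻¹² × 1.00×10⁻³ / 1.77×10⁻¹¹ = 3.37×10⁻³ m.

d ≈ 3.37 mm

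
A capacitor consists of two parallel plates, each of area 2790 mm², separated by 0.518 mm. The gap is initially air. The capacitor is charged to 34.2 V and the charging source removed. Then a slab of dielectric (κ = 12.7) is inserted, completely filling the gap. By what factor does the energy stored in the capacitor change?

0.0787

Isolated ⇒ Q is held fixed.
C₂ = 12.7 C₁ and U = Q²/(2C), so U₂/U₁ = C₁/C₂ = 0.0787.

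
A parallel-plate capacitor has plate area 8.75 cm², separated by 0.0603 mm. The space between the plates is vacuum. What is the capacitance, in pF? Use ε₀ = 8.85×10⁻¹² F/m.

A = 8.75 cm² = 8.75×10⁻⁴ m².
C = ε₀A/d = 8.85×10⁻¹² × 8.75×10⁻⁴ / 6.03×10⁻⁵ = 1.28×10⁻¹⁰ F.

C ≈ 128 pF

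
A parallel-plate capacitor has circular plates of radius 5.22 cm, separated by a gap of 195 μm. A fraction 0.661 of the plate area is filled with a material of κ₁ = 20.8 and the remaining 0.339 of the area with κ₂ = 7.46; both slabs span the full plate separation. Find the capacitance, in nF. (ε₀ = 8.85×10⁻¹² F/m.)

C ≈ 6.32 nF

A = π(5.22 cm)² = 8.56×10⁻³ m².
Side-by-side slabs ⇒ two capacitors in parallel, each spanning the full gap.
C₁ = κ₁ε₀A₁/d = 20.8 × 8.85×10⁻¹² × 5.66×10⁻³ / 1.95×10⁻⁴ = 5.34×10⁻⁹ F.
C₂ = κ₂ε₀A₂/d = 7.46 × 8.85×10⁻¹² × 2.90×10⁻³ / 1.95×10⁻⁴ = 9.83×10⁻¹⁰ F.
C = C₁ + C₂ = 6.32×10⁻⁹ F.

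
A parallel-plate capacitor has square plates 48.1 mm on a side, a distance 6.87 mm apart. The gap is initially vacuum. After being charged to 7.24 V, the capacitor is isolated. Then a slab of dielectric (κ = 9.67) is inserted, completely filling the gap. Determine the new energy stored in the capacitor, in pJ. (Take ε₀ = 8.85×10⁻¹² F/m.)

U ≈ 8.08 pJ

A = (48.1 mm)² = 2.31×10⁻³ m².
Initially C₁ = ε₀A/d = 8.85×10⁻¹² × 2.31×10⁻³ / 6.87×10⁻³ = 2.98×10⁻¹² F.
U₁ = 7.81×10⁻¹¹ J.
Isolated ⇒ Q is held fixed. C₂ = 9.67 C₁ and U = Q²/(2C), so U₂/U₁ = C₁/C₂ = 0.103.
U₂ = 0.103 × 7.81×10⁻¹¹ = 8.08×10⁻¹² J.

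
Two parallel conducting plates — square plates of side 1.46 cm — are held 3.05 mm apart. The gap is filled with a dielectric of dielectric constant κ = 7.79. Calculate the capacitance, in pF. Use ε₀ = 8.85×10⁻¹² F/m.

4.82 pF

A = (1.46 cm)² = 2.13×10⁻⁴ m².
C = κε₀A/d = 7.79 × 8.85×10⁻¹² × 2.13×10⁻⁴ / 3.05×10⁻³ = 4.82×10⁻¹² F.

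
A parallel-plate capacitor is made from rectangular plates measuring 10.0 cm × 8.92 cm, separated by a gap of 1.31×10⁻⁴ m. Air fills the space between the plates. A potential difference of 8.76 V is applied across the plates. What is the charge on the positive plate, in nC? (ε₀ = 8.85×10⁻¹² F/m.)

A = 10.0 × 8.92 cm² = 8.92×10⁻³ m².
C = ε₀A/d = 8.85×10⁻¹² × 8.92×10⁻³ / 1.31×10⁻⁴ = 6.03×10⁻¹⁰ F.
Q = CV = 6.03×10⁻¹⁰ × 8.76 = 5.28×10⁻⁹ C.

5.28 nC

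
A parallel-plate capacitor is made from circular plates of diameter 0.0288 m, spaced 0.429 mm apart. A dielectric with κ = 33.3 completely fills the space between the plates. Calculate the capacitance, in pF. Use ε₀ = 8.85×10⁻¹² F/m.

C ≈ 448 pF

A = π(0.0288/2 m)² = 6.51×10⁻⁴ m².
C = κε₀A/d = 33.3 × 8.85×10⁻¹² × 6.51×10⁻⁴ / 4.29×10⁻⁴ = 4.48×10⁻¹⁰ F.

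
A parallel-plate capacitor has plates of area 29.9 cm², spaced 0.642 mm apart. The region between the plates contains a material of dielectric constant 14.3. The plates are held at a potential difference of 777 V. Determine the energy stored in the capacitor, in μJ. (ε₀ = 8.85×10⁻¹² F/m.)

178 μJ

A = 29.9 cm² = 2.99×10⁻³ m².
C = κε₀A/d = 14.3 × 8.85×10⁻¹² × 2.99×10⁻³ / 6.42×10⁻⁴ = 5.89×10⁻¹⁰ F.
U = ½CV² = ½ × 5.89×10⁻¹⁰ × (777)² = 1.78×10⁻⁴ J.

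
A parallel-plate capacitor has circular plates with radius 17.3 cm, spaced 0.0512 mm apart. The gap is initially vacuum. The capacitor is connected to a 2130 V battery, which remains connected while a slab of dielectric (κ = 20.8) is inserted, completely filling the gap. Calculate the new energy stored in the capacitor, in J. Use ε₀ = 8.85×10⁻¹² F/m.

0.767 J

A = π(17.3 cm)² = 9.40×10⁻² m².
Initially C₁ = ε₀A/d = 8.85×10⁻¹² × 9.40×10⁻² / 5.12×10⁻⁵ = 1.63×10⁻⁸ F.
U₁ = 3.69×10⁻² J.
Battery connected ⇒ V is held fixed. C₂ = 20.8 C₁ and U = ½CV², so U₂/U₁ = C₂/C₁ = 20.8.
U₂ = 20.8 × 3.69×10⁻² = 0.767 J.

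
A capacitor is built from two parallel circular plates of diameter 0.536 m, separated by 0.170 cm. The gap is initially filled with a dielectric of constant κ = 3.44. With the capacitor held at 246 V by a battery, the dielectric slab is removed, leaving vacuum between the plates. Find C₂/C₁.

C₂/C₁ ≈ 0.291

C = κε₀A/d scales with κ, so C₂/C₁ = 1/κ = 1/3.44 = 0.291.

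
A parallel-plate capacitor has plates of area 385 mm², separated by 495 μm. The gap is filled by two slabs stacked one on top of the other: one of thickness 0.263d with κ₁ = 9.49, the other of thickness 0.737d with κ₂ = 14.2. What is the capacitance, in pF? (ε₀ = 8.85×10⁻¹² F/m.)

86.5 pF

A = 385 mm² = 3.85×10⁻⁴ m².
Stacked slabs ⇒ two capacitors in series, each with the full plate area.
C₁ = κ₁ε₀A/d₁ = 9.49 × 8.85×10⁻¹² × 3.85×10⁻⁴ / 1.30×10⁻⁴ = 2.48×10⁻¹⁰ F.
C₂ = κ₂ε₀A/d₂ = 14.2 × 8.85×10⁻¹² × 3.85×10⁻⁴ / 3.65×10⁻⁴ = 1.33×10⁻¹⁰ F.
C = (1/C₁ + 1/C₂)⁻¹ = 8.65×10⁻¹¹ F.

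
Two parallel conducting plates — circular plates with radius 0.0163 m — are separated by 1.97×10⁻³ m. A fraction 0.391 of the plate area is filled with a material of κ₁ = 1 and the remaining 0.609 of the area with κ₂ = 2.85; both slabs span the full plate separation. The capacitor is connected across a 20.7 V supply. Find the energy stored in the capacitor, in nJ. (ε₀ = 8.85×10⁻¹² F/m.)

U ≈ 1.71 nJ

A = π(0.0163 m)² = 8.35×10⁻⁴ m².
Side-by-side slabs ⇒ two capacitors in parallel, each spanning the full gap.
C₁ = κ₁ε₀A₁/d = 1.00 × 8.85×10⁻¹² × 3.26×10⁻⁴ / 1.97×10⁻³ = 1.47×10⁻¹² F.
C₂ = κ₂ε₀A₂/d = 2.85 × 8.85×10⁻¹² × 5.08×10⁻⁴ / 1.97×10⁻³ = 6.51×10⁻¹² F.
C = C₁ + C₂ = 7.97×10⁻¹² F.
U = ½CV² = ½ × 7.97×10⁻¹² × (20.7)² = 1.71×10⁻⁹ J.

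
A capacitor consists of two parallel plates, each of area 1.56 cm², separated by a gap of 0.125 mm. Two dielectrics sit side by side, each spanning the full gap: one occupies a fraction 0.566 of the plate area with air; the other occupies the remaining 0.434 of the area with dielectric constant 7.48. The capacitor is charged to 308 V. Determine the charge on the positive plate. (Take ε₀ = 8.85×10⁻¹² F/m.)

13.0 nC

A = 1.56 cm² = 1.56×10⁻⁴ m².
Side-by-side slabs ⇒ two capacitors in parallel, each spanning the full gap.
C₁ = κ₁ε₀A₁/d = 1.00 × 8.85×10⁻¹² × 8.83×10⁻⁵ / 1.25×10⁻⁴ = 6.25×10⁻¹² F.
C₂ = κ₂ε₀A₂/d = 7.48 × 8.85×10⁻¹² × 6.77×10⁻⁵ / 1.25×10⁻⁴ = 3.59×10⁻¹¹ F.
C = C₁ + C₂ = 4.21×10⁻¹¹ F.
Q = CV = 4.21×10⁻¹¹ × 308 = 1.30×10⁻⁸ C.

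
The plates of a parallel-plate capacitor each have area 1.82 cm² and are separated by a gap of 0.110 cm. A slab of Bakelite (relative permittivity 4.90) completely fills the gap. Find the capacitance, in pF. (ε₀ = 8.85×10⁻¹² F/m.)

A = 1.82 cm² = 1.82×10⁻⁴ m².
C = κε₀A/d = 4.90 × 8.85×10⁻¹² × 1.82×10⁻⁴ / 1.10×10⁻³ = 7.17×10⁻¹² F.

7.17 pF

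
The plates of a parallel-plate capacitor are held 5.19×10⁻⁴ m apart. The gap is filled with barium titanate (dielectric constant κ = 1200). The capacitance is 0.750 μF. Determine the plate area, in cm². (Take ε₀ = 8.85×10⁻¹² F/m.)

A ≈ 367 cm²

A = Cd/(κε₀) = 7.50×10⁻⁷ × 5.19×10⁻⁴ / (1200 × 8.85×10⁻¹²) = 3.67×10⁻² m².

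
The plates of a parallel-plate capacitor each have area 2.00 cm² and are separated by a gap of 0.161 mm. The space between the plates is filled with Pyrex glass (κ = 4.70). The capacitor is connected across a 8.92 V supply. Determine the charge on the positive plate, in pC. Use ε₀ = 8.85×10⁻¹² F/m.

A = 2.00 cm² = 2.00×10⁻⁴ m².
C = κε₀A/d = 4.70 × 8.85×10⁻¹² × 2.00×10⁻⁴ / 1.61×10⁻⁴ = 5.17×10⁻¹¹ F.
Q = CV = 5.17×10⁻¹¹ × 8.92 = 4.61×10⁻¹⁰ C.

Q ≈ 461 pC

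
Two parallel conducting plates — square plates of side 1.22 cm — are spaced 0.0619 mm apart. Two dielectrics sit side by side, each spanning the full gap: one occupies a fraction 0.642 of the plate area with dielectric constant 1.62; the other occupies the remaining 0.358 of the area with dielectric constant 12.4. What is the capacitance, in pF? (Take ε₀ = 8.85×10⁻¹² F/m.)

A = (1.22 cm)² = 1.49×10⁻⁴ m².
Side-by-side slabs ⇒ two capacitors in parallel, each spanning the full gap.
C₁ = κ₁ε₀A₁/d = 1.62 × 8.85×10⁻¹² × 9.56×10⁻⁵ / 6.19×10⁻⁵ = 2.21×10⁻¹¹ F.
C₂ = κ₂ε₀A₂/d = 12.4 × 8.85×10⁻¹² × 5.33×10⁻⁵ / 6.19×10⁻⁵ = 9.45×10⁻¹¹ F.
C = C₁ + C₂ = 1.17×10⁻¹⁰ F.

C ≈ 117 pF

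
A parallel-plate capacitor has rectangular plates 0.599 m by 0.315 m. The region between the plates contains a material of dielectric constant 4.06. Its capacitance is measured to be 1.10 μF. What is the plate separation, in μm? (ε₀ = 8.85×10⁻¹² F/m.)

6.16 μm

A = 0.599 × 0.315 m² = 0.189 m².
d = κε₀A/C = 4.06 × 8.85×10⁻¹² × 0.189 / 1.10×10⁻⁶ = 6.16×10⁻⁶ m.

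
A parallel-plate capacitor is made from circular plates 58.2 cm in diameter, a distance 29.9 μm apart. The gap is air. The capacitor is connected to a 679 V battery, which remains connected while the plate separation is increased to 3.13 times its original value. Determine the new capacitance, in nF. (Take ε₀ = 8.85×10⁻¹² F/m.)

C ≈ 25.2 nF

A = π(58.2/2 cm)² = 0.266 m².
Initially C₁ = ε₀A/d = 8.85×10⁻¹² × 0.266 / 2.99×10⁻⁵ = 7.87×10⁻⁸ F.
C = ε₀A/d scales as 1/d, so C₂/C₁ = d₁/d₂ = 1/3.13 = 0.319.
C₂ = 0.319 × 7.87×10⁻⁸ = 2.52×10⁻⁸ F.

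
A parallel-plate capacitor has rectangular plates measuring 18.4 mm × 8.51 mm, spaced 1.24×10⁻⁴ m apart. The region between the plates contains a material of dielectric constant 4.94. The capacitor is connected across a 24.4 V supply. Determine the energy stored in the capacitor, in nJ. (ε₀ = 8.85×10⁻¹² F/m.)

16.4 nJ

A = 18.4 × 8.51 mm² = 1.57×10⁻⁴ m².
C = κε₀A/d = 4.94 × 8.85×10⁻¹² × 1.57×10⁻⁴ / 1.24×10⁻⁴ = 5.52×10⁻¹¹ F.
U = ½CV² = ½ × 5.52×10⁻¹¹ × (24.4)² = 1.64×10⁻⁸ J.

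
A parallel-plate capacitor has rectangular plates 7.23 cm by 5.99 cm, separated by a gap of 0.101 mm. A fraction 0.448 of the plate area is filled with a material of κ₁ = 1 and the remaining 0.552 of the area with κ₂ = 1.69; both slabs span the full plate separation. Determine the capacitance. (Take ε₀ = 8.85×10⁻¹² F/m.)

A = 7.23 × 5.99 cm² = 4.33×10⁻³ m².
Side-by-side slabs ⇒ two capacitors in parallel, each spanning the full gap.
C₁ = κ₁ε₀A₁/d = 1.00 × 8.85×10⁻¹² × 1.94×10⁻³ / 1.01×10⁻⁴ = 1.70×10⁻¹⁰ F.
C₂ = κ₂ε₀A₂/d = 1.69 × 8.85×10⁻¹² × 2.39×10⁻³ / 1.01×10⁻⁴ = 3.54×10⁻¹⁰ F.
C = C₁ + C₂ = 5.24×10⁻¹⁰ F.

C ≈ 0.524 nF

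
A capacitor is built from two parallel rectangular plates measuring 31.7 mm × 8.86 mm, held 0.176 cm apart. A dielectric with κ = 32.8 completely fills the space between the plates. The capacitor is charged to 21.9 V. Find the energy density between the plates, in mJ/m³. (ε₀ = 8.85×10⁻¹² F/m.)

u ≈ 22.5 mJ/m³

E = V/d = 21.9 / 1.76×10⁻³ = 1.24×10⁴ V/m.
u = ½κε₀E² = ½ × 32.8 × 8.85×10⁻¹² × (1.24×10⁴)² = 2.25×10⁻² J/m³.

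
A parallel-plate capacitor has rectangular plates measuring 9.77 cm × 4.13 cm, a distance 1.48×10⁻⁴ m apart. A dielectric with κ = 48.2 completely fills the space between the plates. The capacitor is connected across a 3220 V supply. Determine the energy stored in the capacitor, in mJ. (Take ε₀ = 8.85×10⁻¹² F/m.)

U ≈ 60.3 mJ

A = 9.77 × 4.13 cm² = 4.04×10⁻³ m².
C = κε₀A/d = 48.2 × 8.85×10⁻¹² × 4.04×10⁻³ / 1.48×10⁻⁴ = 1.16×10⁻⁸ F.
U = ½CV² = ½ × 1.16×10⁻⁸ × (3220)² = 6.03×10⁻² J.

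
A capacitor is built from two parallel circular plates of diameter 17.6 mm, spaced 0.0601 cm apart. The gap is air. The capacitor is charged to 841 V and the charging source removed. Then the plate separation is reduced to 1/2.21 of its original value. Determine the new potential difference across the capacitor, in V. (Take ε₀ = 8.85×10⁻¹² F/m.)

A = π(17.6/2 mm)² = 2.43×10⁻⁴ m².
Initially C₁ = ε₀A/d = 8.85×10⁻¹² × 2.43×10⁻⁴ / 6.01×10⁻⁴ = 3.58×10⁻¹² F.
V₁ = 8.41×10² V.
Isolated ⇒ Q is held fixed. C₂ = 2.21 C₁ and V = Q/C, so V₂/V₁ = C₁/C₂ = 0.452.
V₂ = 0.452 × 8.41×10² = 3.81×10² V.

V ≈ 381 V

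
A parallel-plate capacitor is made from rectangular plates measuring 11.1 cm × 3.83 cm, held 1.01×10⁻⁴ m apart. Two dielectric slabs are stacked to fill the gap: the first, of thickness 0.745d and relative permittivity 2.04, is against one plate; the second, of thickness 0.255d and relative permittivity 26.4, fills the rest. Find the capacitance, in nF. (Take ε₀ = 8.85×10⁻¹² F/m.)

C ≈ 0.994 nF

A = 11.1 × 3.83 cm² = 4.25×10⁻³ m².
Stacked slabs ⇒ two capacitors in series, each with the full plate area.
C₁ = κ₁ε₀A/d₁ = 2.04 × 8.85×10⁻¹² × 4.25×10⁻³ / 7.52×10⁻⁵ = 1.02×10⁻⁹ F.
C₂ = κ₂ε₀A/d₂ = 26.4 × 8.85×10⁻¹² × 4.25×10⁻³ / 2.58×10⁻⁵ = 3.86×10⁻⁸ F.
C = (1/C₁ + 1/C₂)⁻¹ = 9.94×10⁻¹⁰ F.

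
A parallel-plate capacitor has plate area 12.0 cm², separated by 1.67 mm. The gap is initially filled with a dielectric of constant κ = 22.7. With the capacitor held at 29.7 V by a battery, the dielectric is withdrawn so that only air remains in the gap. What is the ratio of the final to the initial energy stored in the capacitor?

0.0441

Battery connected ⇒ V is held fixed.
C₂ = 0.0441 C₁ and U = ½CV², so U₂/U₁ = C₂/C₁ = 0.0441.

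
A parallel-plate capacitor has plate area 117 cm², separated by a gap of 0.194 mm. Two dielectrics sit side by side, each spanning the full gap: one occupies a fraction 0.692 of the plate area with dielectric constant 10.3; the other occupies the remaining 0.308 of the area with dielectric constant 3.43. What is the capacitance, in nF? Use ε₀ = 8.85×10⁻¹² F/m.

C ≈ 4.37 nF

A = 117 cm² = 1.17×10⁻² m².
Side-by-side slabs ⇒ two capacitors in parallel, each spanning the full gap.
C₁ = κ₁ε₀A₁/d = 10.3 × 8.85×10⁻¹² × 8.10×10⁻³ / 1.94×10⁻⁴ = 3.80×10⁻⁹ F.
C₂ = κ₂ε₀A₂/d = 3.43 × 8.85×10⁻¹² × 3.60×10⁻³ / 1.94×10⁻⁴ = 5.64×10⁻¹⁰ F.
C = C₁ + C₂ = 4.37×10⁻⁹ F.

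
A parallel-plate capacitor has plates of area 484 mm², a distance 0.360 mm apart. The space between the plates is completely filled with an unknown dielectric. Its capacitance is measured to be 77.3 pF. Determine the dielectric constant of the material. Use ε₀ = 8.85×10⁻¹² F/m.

A = 484 mm² = 4.84×10⁻⁴ m².
κ = Cd/(ε₀A) = 7.73×10⁻¹¹ × 3.60×10⁻⁴ / (8.85×10⁻¹² × 4.84×10⁻⁴) = 6.50.

κ ≈ 6.50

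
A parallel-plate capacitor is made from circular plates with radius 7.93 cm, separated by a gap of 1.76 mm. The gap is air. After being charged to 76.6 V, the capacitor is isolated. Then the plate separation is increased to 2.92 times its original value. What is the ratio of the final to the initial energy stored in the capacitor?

U₂/U₁ ≈ 2.92

Isolated ⇒ Q is held fixed.
C₂ = 0.342 C₁ and U = Q²/(2C), so U₂/U₁ = C₁/C₂ = 2.92.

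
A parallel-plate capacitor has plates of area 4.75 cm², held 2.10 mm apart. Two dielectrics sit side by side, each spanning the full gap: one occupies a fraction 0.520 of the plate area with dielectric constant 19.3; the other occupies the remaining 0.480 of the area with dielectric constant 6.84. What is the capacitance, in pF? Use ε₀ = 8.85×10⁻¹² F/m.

A = 4.75 cm² = 4.75×10⁻⁴ m².
Side-by-side slabs ⇒ two capacitors in parallel, each spanning the full gap.
C₁ = κ₁ε₀A₁/d = 19.3 × 8.85×10⁻¹² × 2.47×10⁻⁴ / 2.10×10⁻³ = 2.01×10⁻¹¹ F.
C₂ = κ₂ε₀A₂/d = 6.84 × 8.85×10⁻¹² × 2.28×10⁻⁴ / 2.10×10⁻³ = 6.57×10⁻¹² F.
C = C₁ + C₂ = 2.67×10⁻¹¹ F.

26.7 pF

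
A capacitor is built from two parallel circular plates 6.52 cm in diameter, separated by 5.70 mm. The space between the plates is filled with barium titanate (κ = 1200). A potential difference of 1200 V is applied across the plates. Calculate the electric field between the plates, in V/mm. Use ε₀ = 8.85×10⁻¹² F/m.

E ≈ 211 V/mm

E = V/d = 1200 / 5.70×10⁻³ = 2.11×10⁵ V/m.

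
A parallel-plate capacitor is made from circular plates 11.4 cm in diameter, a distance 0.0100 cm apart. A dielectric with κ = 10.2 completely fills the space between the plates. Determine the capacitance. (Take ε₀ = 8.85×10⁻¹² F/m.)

A = π(11.4/2 cm)² = 1.02×10⁻² m².
C = κε₀A/d = 10.2 × 8.85×10⁻¹² × 1.02×10⁻² / 1.00×10⁻⁴ = 9.21×10⁻⁹ F.

C ≈ 9.21 nF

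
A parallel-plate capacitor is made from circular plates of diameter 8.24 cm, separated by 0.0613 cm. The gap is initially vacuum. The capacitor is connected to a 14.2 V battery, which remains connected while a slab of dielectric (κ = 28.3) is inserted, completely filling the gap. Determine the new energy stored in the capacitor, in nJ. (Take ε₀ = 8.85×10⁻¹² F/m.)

U ≈ 220 nJ

A = π(8.24/2 cm)² = 5.33×10⁻³ m².
Initially C₁ = ε₀A/d = 8.85×10⁻¹² × 5.33×10⁻³ / 6.13×10⁻⁴ = 7.70×10⁻¹¹ F.
U₁ = 7.76×10⁻⁹ J.
Battery connected ⇒ V is held fixed. C₂ = 28.3 C₁ and U = ½CV², so U₂/U₁ = C₂/C₁ = 28.3.
U₂ = 28.3 × 7.76×10⁻⁹ = 2.20×10⁻⁷ J.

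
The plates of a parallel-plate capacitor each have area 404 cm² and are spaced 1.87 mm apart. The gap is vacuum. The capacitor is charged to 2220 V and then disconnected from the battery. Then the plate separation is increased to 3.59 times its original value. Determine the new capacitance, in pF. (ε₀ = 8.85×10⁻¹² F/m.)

53.3 pF

A = 404 cm² = 4.04×10⁻² m².
Initially C₁ = ε₀A/d = 8.85×10⁻¹² × 4.04×10⁻² / 1.87×10⁻³ = 1.91×10⁻¹⁰ F.
C = ε₀A/d scales as 1/d, so C₂/C₁ = d₁/d₂ = 1/3.59 = 0.279.
C₂ = 0.279 × 1.91×10⁻¹⁰ = 5.33×10⁻¹¹ F.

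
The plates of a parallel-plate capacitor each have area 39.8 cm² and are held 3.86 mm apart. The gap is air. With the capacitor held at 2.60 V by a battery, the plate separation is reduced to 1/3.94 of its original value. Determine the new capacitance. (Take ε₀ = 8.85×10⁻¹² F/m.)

A = 39.8 cm² = 3.98×10⁻³ m².
Initially C₁ = ε₀A/d = 8.85×10⁻¹² × 3.98×10⁻³ / 3.86×10⁻³ = 9.13×10⁻¹² F.
C = ε₀A/d scales as 1/d, so C₂/C₁ = d₁/d₂ = 3.94.
C₂ = 3.94 × 9.13×10⁻¹² = 3.60×10⁻¹¹ F.

C ≈ 36.0 pF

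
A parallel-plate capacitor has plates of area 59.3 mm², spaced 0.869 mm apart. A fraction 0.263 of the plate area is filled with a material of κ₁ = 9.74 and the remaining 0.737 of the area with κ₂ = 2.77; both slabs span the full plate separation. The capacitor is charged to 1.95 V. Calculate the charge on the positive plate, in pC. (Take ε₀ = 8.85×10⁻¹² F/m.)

A = 59.3 mm² = 5.93×10⁻⁵ m².
Side-by-side slabs ⇒ two capacitors in parallel, each spanning the full gap.
C₁ = κ₁ε₀A₁/d = 9.74 × 8.85×10⁻¹² × 1.56×10⁻⁵ / 8.69×10⁻⁴ = 1.55×10⁻¹² F.
C₂ = κ₂ε₀A₂/d = 2.77 × 8.85×10⁻¹² × 4.37×10⁻⁵ / 8.69×10⁻⁴ = 1.23×10⁻¹² F.
C = C₁ + C₂ = 2.78×10⁻¹² F.
Q = CV = 2.78×10⁻¹² × 1.95 = 5.42×10⁻¹² C.

5.42 pC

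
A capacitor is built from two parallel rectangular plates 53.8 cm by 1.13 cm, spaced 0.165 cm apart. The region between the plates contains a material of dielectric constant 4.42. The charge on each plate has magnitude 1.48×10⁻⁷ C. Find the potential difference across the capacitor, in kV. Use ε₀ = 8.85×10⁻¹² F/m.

A = 53.8 × 1.13 cm² = 6.08×10⁻³ m².
C = κε₀A/d = 4.42 × 8.85×10⁻¹² × 6.08×10⁻³ / 1.65×10⁻³ = 1.44×10⁻¹⁰ F.
V = Q/C = 1.48×10⁻⁷ / 1.44×10⁻¹⁰ = 1.03×10³ V.

1.03 kV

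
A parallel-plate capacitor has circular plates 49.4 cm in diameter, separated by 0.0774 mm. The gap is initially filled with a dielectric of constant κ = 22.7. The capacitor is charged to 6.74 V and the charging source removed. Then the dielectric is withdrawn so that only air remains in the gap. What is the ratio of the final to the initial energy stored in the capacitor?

22.7

Isolated ⇒ Q is held fixed.
C₂ = 0.0441 C₁ and U = Q²/(2C), so U₂/U₁ = C₁/C₂ = 22.7.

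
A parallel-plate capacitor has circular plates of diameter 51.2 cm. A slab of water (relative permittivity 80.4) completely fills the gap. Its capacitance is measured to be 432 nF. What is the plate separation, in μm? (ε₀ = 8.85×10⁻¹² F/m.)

A = π(51.2/2 cm)² = 0.206 m².
d = κε₀A/C = 80.4 × 8.85×10⁻¹² × 0.206 / 4.32×10⁻⁷ = 3.39×10⁻⁴ m.

339 μm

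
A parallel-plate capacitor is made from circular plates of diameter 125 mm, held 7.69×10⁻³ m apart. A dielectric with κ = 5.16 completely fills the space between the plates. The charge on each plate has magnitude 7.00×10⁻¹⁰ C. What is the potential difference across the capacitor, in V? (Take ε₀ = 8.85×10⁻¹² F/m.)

9.61 V

A = π(125/2 mm)² = 1.23×10⁻² m².
C = κε₀A/d = 5.16 × 8.85×10⁻¹² × 1.23×10⁻² / 7.69×10⁻³ = 7.29×10⁻¹¹ F.
V = Q/C = 7.00×10⁻¹⁰ / 7.29×10⁻¹¹ = 9.61 V.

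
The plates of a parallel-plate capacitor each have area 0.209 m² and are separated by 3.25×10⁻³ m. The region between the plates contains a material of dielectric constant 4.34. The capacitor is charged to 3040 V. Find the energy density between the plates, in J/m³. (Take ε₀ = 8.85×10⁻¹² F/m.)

E = V/d = 3040 / 3.25×10⁻³ = 9.35×10⁵ V/m.
u = ½κε₀E² = ½ × 4.34 × 8.85×10⁻¹² × (9.35×10⁵)² = 16.8 J/m³.

16.8 J/m³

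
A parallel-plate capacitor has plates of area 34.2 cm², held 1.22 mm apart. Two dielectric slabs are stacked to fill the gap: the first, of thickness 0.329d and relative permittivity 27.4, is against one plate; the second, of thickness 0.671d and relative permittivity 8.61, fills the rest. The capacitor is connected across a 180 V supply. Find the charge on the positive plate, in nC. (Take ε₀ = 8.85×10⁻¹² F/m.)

49.7 nC

A = 34.2 cm² = 3.42×10⁻³ m².
Stacked slabs ⇒ two capacitors in series, each with the full plate area.
C₁ = κ₁ε₀A/d₁ = 27.4 × 8.85×10⁻¹² × 3.42×10⁻³ / 4.01×10⁻⁴ = 2.07×10⁻⁹ F.
C₂ = κ₂ε₀A/d₂ = 8.61 × 8.85×10⁻¹² × 3.42×10⁻³ / 8.19×10⁻⁴ = 3.18×10⁻¹⁰ F.
C = (1/C₁ + 1/C₂)⁻¹ = 2.76×10⁻¹⁰ F.
Q = CV = 2.76×10⁻¹⁰ × 180 = 4.97×10⁻⁸ C.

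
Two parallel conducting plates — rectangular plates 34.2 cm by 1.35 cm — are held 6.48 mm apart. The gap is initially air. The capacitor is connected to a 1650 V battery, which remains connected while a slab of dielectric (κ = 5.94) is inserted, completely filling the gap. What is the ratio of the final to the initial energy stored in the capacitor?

Battery connected ⇒ V is held fixed.
C₂ = 5.94 C₁ and U = ½CV², so U₂/U₁ = C₂/C₁ = 5.94.

5.94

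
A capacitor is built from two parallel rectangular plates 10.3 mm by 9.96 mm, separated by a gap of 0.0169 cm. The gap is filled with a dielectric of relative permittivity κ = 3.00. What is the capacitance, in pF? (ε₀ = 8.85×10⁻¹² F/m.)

16.1 pF

A = 10.3 × 9.96 mm² = 1.03×10⁻⁴ m².
C = κε₀A/d = 3.00 × 8.85×10⁻¹² × 1.03×10⁻⁴ / 1.69×10⁻⁴ = 1.61×10⁻¹¹ F.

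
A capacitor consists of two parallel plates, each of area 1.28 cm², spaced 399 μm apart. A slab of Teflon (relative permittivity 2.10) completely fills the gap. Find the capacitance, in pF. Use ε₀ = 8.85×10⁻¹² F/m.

A = 1.28 cm² = 1.28×10⁻⁴ m².
C = κε₀A/d = 2.10 × 8.85×10⁻¹² × 1.28×10⁻⁴ / 3.99×10⁻⁴ = 5.96×10⁻¹² F.

5.96 pF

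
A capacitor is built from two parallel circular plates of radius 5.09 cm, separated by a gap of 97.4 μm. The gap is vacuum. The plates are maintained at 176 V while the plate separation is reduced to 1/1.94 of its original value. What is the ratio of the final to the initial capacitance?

1.94

C = ε₀A/d scales as 1/d, so C₂/C₁ = d₁/d₂ = 1.94.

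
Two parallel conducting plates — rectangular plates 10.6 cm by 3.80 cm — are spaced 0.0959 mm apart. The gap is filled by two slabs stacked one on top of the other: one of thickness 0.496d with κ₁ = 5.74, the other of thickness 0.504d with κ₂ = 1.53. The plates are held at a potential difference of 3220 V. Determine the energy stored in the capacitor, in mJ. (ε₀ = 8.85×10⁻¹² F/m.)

U ≈ 4.63 mJ

A = 10.6 × 3.80 cm² = 4.03×10⁻³ m².
Stacked slabs ⇒ two capacitors in series, each with the full plate area.
C₁ = κ₁ε₀A/d₁ = 5.74 × 8.85×10⁻¹² × 4.03×10⁻³ / 4.76×10⁻⁵ = 4.30×10⁻⁹ F.
C₂ = κ₂ε₀A/d₂ = 1.53 × 8.85×10⁻¹² × 4.03×10⁻³ / 4.83×10⁻⁵ = 1.13×10⁻⁹ F.
C = (1/C₁ + 1/C₂)⁻¹ = 8.94×10⁻¹⁰ F.
U = ½CV² = ½ × 8.94×10⁻¹⁰ × (3220)² = 4.63×10⁻³ J.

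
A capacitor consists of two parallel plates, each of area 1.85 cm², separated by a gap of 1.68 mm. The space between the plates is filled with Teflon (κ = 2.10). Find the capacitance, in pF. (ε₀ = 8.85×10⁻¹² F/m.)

2.05 pF

A = 1.85 cm² = 1.85×10⁻⁴ m².
C = κε₀A/d = 2.10 × 8.85×10⁻¹² × 1.85×10⁻⁴ / 1.68×10⁻³ = 2.05×10⁻¹² F.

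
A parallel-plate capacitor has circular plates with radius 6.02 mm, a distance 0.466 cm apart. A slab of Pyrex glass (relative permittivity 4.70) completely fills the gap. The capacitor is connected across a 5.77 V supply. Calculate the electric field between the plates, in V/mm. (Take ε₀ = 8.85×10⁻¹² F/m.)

E = V/d = 5.77 / 4.66×10⁻³ = 1.24×10³ V/m.

1.24 V/mm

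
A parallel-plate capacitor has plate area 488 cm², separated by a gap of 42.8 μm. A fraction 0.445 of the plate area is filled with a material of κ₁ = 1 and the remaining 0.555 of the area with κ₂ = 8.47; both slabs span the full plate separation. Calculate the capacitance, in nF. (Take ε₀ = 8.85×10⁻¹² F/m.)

A = 488 cm² = 4.88×10⁻² m².
Side-by-side slabs ⇒ two capacitors in parallel, each spanning the full gap.
C₁ = κ₁ε₀A₁/d = 1.00 × 8.85×10⁻¹² × 2.17×10⁻² / 4.28×10⁻⁵ = 4.49×10⁻⁹ F.
C₂ = κ₂ε₀A₂/d = 8.47 × 8.85×10⁻¹² × 2.71×10⁻² / 4.28×10⁻⁵ = 4.74×10⁻⁸ F.
C = C₁ + C₂ = 5.19×10⁻⁸ F.

51.9 nF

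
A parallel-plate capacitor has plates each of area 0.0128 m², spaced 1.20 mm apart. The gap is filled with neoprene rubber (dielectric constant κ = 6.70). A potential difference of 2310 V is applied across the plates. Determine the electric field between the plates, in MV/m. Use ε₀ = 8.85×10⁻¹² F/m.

E = V/d = 2310 / 1.20×10⁻³ = 1.93×10⁶ V/m.

E ≈ 1.93 MV/m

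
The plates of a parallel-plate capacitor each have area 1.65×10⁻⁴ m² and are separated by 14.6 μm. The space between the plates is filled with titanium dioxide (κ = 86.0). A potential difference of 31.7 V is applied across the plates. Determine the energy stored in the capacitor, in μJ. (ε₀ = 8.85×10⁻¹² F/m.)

U ≈ 4.32 μJ

C = κε₀A/d = 86.0 × 8.85×10⁻¹² × 1.65×10⁻⁴ / 1.46×10⁻⁵ = 8.60×10⁻⁹ F.
U = ½CV² = ½ × 8.60×10⁻⁹ × (31.7)² = 4.32×10⁻⁶ J.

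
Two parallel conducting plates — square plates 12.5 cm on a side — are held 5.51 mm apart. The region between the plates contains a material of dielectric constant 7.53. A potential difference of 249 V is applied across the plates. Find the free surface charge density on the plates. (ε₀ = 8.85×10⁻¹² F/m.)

3.01 μC/m²

A = (12.5 cm)² = 1.56×10⁻² m².
C = κε₀A/d = 7.53 × 8.85×10⁻¹² × 1.56×10⁻² / 5.51×10⁻³ = 1.89×10⁻¹⁰ F.
σ = Q/A = CV/A = 1.89×10⁻¹⁰ × 249 / 1.56×10⁻² = 3.01×10⁻⁶ C/m².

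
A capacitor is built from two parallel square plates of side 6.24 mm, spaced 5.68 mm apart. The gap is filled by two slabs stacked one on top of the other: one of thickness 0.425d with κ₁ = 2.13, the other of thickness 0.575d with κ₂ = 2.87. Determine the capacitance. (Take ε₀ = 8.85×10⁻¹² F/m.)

A = (6.24 mm)² = 3.89×10⁻⁵ m².
Stacked slabs ⇒ two capacitors in series, each with the full plate area.
C₁ = κ₁ε₀A/d₁ = 2.13 × 8.85×10⁻¹² × 3.89×10⁻⁵ / 2.41×10⁻³ = 3.04×10⁻¹³ F.
C₂ = κ₂ε₀A/d₂ = 2.87 × 8.85×10⁻¹² × 3.89×10⁻⁵ / 3.27×10⁻³ = 3.03×10⁻¹³ F.
C = (1/C₁ + 1/C₂)⁻¹ = 1.52×10⁻¹³ F.

C ≈ 1.52×10⁻¹³ F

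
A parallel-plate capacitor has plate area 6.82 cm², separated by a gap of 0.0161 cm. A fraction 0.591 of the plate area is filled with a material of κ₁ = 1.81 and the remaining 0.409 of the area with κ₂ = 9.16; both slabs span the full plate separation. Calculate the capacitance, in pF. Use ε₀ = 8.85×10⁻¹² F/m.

C ≈ 181 pF

A = 6.82 cm² = 6.82×10⁻⁴ m².
Side-by-side slabs ⇒ two capacitors in parallel, each spanning the full gap.
C₁ = κ₁ε₀A₁/d = 1.81 × 8.85×10⁻¹² × 4.03×10⁻⁴ / 1.61×10⁻⁴ = 4.01×10⁻¹¹ F.
C₂ = κ₂ε₀A₂/d = 9.16 × 8.85×10⁻¹² × 2.79×10⁻⁴ / 1.61×10⁻⁴ = 1.40×10⁻¹⁰ F.
C = C₁ + C₂ = 1.81×10⁻¹⁰ F.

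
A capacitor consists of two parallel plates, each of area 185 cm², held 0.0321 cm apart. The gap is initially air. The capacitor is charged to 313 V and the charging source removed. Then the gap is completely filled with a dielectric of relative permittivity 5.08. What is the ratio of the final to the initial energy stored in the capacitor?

Isolated ⇒ Q is held fixed.
C₂ = 5.08 C₁ and U = Q²/(2C), so U₂/U₁ = C₁/C₂ = 0.197.

0.197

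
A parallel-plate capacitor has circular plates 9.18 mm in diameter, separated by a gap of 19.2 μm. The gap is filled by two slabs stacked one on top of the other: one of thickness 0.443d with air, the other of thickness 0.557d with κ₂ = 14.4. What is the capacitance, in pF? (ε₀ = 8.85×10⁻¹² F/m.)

A = π(9.18/2 mm)² = 6.62×10⁻⁵ m².
Stacked slabs ⇒ two capacitors in series, each with the full plate area.
C₁ = κ₁ε₀A/d₁ = 1.00 × 8.85×10⁻¹² × 6.62×10⁻⁵ / 8.51×10⁻⁶ = 6.89×10⁻¹¹ F.
C₂ = κ₂ε₀A/d₂ = 14.4 × 8.85×10⁻¹² × 6.62×10⁻⁵ / 1.07×10⁻⁵ = 7.89×10⁻¹⁰ F.
C = (1/C₁ + 1/C₂)⁻¹ = 6.33×10⁻¹¹ F.

C ≈ 63.3 pF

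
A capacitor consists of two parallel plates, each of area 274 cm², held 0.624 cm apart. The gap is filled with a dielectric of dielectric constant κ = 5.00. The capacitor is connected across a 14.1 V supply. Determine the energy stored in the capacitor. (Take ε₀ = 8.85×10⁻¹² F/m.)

A = 274 cm² = 2.74×10⁻² m².
C = κε₀A/d = 5.00 × 8.85×10⁻¹² × 2.74×10⁻² / 6.24×10⁻³ = 1.94×10⁻¹⁰ F.
U = ½CV² = ½ × 1.94×10⁻¹⁰ × (14.1)² = 1.93×10⁻⁸ J.

U ≈ 19.3 nJ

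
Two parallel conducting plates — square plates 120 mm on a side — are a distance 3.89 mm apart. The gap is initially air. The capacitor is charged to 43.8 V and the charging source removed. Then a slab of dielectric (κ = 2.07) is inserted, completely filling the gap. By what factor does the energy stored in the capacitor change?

0.483

Isolated ⇒ Q is held fixed.
C₂ = 2.07 C₁ and U = Q²/(2C), so U₂/U₁ = C₁/C₂ = 0.483.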